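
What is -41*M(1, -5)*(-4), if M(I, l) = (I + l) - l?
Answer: 164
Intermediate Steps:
M(I, l) = I
-41*M(1, -5)*(-4) = -41*1*(-4) = -41*(-4) = 164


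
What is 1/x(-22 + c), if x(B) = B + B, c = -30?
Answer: -1/104 ≈ -0.0096154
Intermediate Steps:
x(B) = 2*B
1/x(-22 + c) = 1/(2*(-22 - 30)) = 1/(2*(-52)) = 1/(-104) = -1/104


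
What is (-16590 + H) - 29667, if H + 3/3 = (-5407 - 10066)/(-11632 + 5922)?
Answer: -264117707/5710 ≈ -46255.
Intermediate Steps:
H = 9763/5710 (H = -1 + (-5407 - 10066)/(-11632 + 5922) = -1 - 15473/(-5710) = -1 - 15473*(-1/5710) = -1 + 15473/5710 = 9763/5710 ≈ 1.7098)
(-16590 + H) - 29667 = (-16590 + 9763/5710) - 29667 = -94719137/5710 - 29667 = -264117707/5710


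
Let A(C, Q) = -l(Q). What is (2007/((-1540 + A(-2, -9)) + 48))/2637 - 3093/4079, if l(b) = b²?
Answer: -1426439294/1879966231 ≈ -0.75876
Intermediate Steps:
A(C, Q) = -Q²
(2007/((-1540 + A(-2, -9)) + 48))/2637 - 3093/4079 = (2007/((-1540 - 1*(-9)²) + 48))/2637 - 3093/4079 = (2007/((-1540 - 1*81) + 48))*(1/2637) - 3093*1/4079 = (2007/((-1540 - 81) + 48))*(1/2637) - 3093/4079 = (2007/(-1621 + 48))*(1/2637) - 3093/4079 = (2007/(-1573))*(1/2637) - 3093/4079 = (2007*(-1/1573))*(1/2637) - 3093/4079 = -2007/1573*1/2637 - 3093/4079 = -223/460889 - 3093/4079 = -1426439294/1879966231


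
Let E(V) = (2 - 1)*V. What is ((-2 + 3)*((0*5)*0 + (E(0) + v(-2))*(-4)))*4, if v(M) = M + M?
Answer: 64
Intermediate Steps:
E(V) = V (E(V) = 1*V = V)
v(M) = 2*M
((-2 + 3)*((0*5)*0 + (E(0) + v(-2))*(-4)))*4 = ((-2 + 3)*((0*5)*0 + (0 + 2*(-2))*(-4)))*4 = (1*(0*0 + (0 - 4)*(-4)))*4 = (1*(0 - 4*(-4)))*4 = (1*(0 + 16))*4 = (1*16)*4 = 16*4 = 64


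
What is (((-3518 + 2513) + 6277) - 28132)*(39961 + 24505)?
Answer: -1473692760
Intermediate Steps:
(((-3518 + 2513) + 6277) - 28132)*(39961 + 24505) = ((-1005 + 6277) - 28132)*64466 = (5272 - 28132)*64466 = -22860*64466 = -1473692760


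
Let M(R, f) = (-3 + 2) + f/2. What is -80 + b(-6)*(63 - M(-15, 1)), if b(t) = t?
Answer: -461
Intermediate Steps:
M(R, f) = -1 + f/2 (M(R, f) = -1 + f*(1/2) = -1 + f/2)
-80 + b(-6)*(63 - M(-15, 1)) = -80 - 6*(63 - (-1 + (1/2)*1)) = -80 - 6*(63 - (-1 + 1/2)) = -80 - 6*(63 - 1*(-1/2)) = -80 - 6*(63 + 1/2) = -80 - 6*127/2 = -80 - 381 = -461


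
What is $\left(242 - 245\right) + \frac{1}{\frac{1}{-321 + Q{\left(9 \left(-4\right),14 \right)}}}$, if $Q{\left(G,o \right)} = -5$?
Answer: $-329$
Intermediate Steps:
$\left(242 - 245\right) + \frac{1}{\frac{1}{-321 + Q{\left(9 \left(-4\right),14 \right)}}} = \left(242 - 245\right) + \frac{1}{\frac{1}{-321 - 5}} = \left(242 - 245\right) + \frac{1}{\frac{1}{-326}} = -3 + \frac{1}{- \frac{1}{326}} = -3 - 326 = -329$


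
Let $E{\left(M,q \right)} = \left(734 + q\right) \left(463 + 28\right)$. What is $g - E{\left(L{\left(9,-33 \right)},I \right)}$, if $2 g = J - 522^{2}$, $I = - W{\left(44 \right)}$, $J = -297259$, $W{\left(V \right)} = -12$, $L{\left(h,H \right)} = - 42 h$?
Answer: $- \frac{1302315}{2} \approx -6.5116 \cdot 10^{5}$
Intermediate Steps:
$I = 12$ ($I = \left(-1\right) \left(-12\right) = 12$)
$E{\left(M,q \right)} = 360394 + 491 q$ ($E{\left(M,q \right)} = \left(734 + q\right) 491 = 360394 + 491 q$)
$g = - \frac{569743}{2}$ ($g = \frac{-297259 - 522^{2}}{2} = \frac{-297259 - 272484}{2} = \frac{1}{2} \left(-569743\right) = - \frac{569743}{2} \approx -2.8487 \cdot 10^{5}$)
$g - E{\left(L{\left(9,-33 \right)},I \right)} = - \frac{569743}{2} - \left(360394 + 491 \cdot 12\right) = - \frac{569743}{2} - \left(360394 + 5892\right) = - \frac{569743}{2} - 366286 = - \frac{1302315}{2}$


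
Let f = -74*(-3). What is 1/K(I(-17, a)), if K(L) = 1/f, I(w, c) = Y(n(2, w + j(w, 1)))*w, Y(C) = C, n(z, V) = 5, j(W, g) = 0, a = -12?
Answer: 222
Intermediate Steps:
f = 222
I(w, c) = 5*w
K(L) = 1/222
1/K(I(-17, a)) = 1/(1/222) = 222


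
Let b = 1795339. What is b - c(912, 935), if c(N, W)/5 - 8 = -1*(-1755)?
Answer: 1786524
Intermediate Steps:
c(N, W) = 8815 (c(N, W) = 40 + 5*(-1*(-1755)) = 40 + 5*1755 = 40 + 8775 = 8815)
b - c(912, 935) = 1795339 - 1*8815 = 1795339 - 8815 = 1786524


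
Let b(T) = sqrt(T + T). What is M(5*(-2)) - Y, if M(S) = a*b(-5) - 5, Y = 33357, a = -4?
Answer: -33362 - 4*I*sqrt(10) ≈ -33362.0 - 12.649*I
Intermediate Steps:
b(T) = sqrt(2)*sqrt(T) (b(T) = sqrt(2*T) = sqrt(2)*sqrt(T))
M(S) = -5 - 4*I*sqrt(10) (M(S) = -4*sqrt(2)*sqrt(-5) - 5 = -4*sqrt(2)*I*sqrt(5) - 5 = -4*I*sqrt(10) - 5 = -5 - 4*I*sqrt(10))
M(5*(-2)) - Y = (-5 - 4*I*sqrt(10)) - 1*33357 = (-5 - 4*I*sqrt(10)) - 33357 = -33362 - 4*I*sqrt(10)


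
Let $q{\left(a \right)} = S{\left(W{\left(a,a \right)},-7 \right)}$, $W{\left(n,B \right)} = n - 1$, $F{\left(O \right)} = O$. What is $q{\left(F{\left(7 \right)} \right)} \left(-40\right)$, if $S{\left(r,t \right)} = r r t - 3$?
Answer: $10200$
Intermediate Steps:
$W{\left(n,B \right)} = -1 + n$ ($W{\left(n,B \right)} = n - 1 = -1 + n$)
$S{\left(r,t \right)} = -3 + t r^{2}$ ($S{\left(r,t \right)} = r^{2} t - 3 = t r^{2} - 3 = -3 + t r^{2}$)
$q{\left(a \right)} = -3 - 7 \left(-1 + a\right)^{2}$
$q{\left(F{\left(7 \right)} \right)} \left(-40\right) = \left(-3 - 7 \left(-1 + 7\right)^{2}\right) \left(-40\right) = \left(-3 - 7 \cdot 6^{2}\right) \left(-40\right) = \left(-3 - 252\right) \left(-40\right) = \left(-255\right) \left(-40\right) = 10200$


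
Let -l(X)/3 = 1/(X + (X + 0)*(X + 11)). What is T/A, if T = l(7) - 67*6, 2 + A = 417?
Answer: -53469/55195 ≈ -0.96873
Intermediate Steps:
A = 415 (A = -2 + 417 = 415)
l(X) = -3/(X + X*(11 + X)) (l(X) = -3/(X + (X + 0)*(X + 11)) = -3/(X + X*(11 + X)))
T = -53469/133 (T = -3/(7*(12 + 7)) - 67*6 = -3*⅐/19 - 1*402 = -3*⅐*1/19 - 402 = -3/133 - 402 = -53469/133 ≈ -402.02)
T/A = -53469/133/415 = -53469/133*1/415 = -53469/55195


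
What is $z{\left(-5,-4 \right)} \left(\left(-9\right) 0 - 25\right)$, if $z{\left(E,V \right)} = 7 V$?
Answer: $700$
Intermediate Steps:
$z{\left(-5,-4 \right)} \left(\left(-9\right) 0 - 25\right) = 7 \left(-4\right) \left(\left(-9\right) 0 - 25\right) = - 28 \left(0 - 25\right) = \left(-28\right) \left(-25\right) = 700$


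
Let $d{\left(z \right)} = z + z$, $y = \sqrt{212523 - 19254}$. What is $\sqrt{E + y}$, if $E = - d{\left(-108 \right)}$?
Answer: $\sqrt{216 + \sqrt{193269}} \approx 25.605$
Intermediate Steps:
$y = \sqrt{193269} \approx 439.62$
$d{\left(z \right)} = 2 z$
$E = 216$ ($E = - 2 \left(-108\right) = \left(-1\right) \left(-216\right) = 216$)
$\sqrt{E + y} = \sqrt{216 + \sqrt{193269}}$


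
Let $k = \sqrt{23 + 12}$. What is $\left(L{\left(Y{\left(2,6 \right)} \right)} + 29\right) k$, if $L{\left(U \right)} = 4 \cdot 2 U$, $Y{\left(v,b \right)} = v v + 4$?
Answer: $93 \sqrt{35} \approx 550.2$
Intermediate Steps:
$Y{\left(v,b \right)} = 4 + v^{2}$ ($Y{\left(v,b \right)} = v^{2} + 4 = 4 + v^{2}$)
$L{\left(U \right)} = 8 U$
$k = \sqrt{35} \approx 5.9161$
$\left(L{\left(Y{\left(2,6 \right)} \right)} + 29\right) k = \left(8 \left(4 + 2^{2}\right) + 29\right) \sqrt{35} = \left(8 \left(4 + 4\right) + 29\right) \sqrt{35} = \left(8 \cdot 8 + 29\right) \sqrt{35} = \left(64 + 29\right) \sqrt{35} = 93 \sqrt{35}$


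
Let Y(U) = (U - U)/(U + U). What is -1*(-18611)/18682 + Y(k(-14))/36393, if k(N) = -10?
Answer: 18611/18682 ≈ 0.99620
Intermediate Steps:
Y(U) = 0 (Y(U) = 0/((2*U)) = 0*(1/(2*U)) = 0)
-1*(-18611)/18682 + Y(k(-14))/36393 = -1*(-18611)/18682 + 0/36393 = 18611*(1/18682) + 0*(1/36393) = 18611/18682 + 0 = 18611/18682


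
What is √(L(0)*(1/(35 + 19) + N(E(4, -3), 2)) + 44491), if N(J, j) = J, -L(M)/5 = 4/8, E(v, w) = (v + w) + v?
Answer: √14411019/18 ≈ 210.90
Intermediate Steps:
E(v, w) = w + 2*v
L(M) = -5/2 (L(M) = -20/8 = -5*½ = -5/2)
√(L(0)*(1/(35 + 19) + N(E(4, -3), 2)) + 44491) = √(-5*(1/(35 + 19) + (-3 + 2*4))/2 + 44491) = √(-5*(1/54 + (-3 + 8))/2 + 44491) = √(-5*(1/54 + 5)/2 + 44491) = √(-5/2*271/54 + 44491) = √(-1355/108 + 44491) = √(4803673/108) = √14411019/18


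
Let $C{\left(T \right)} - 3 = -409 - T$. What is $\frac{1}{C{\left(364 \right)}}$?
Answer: $- \frac{1}{770} \approx -0.0012987$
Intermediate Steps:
$C{\left(T \right)} = -406 - T$ ($C{\left(T \right)} = 3 - \left(409 + T\right) = -406 - T$)
$\frac{1}{C{\left(364 \right)}} = \frac{1}{-406 - 364} = \frac{1}{-770} = - \frac{1}{770}$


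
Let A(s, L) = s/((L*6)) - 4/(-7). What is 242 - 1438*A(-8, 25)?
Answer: -264086/525 ≈ -503.02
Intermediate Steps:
A(s, L) = 4/7 + s/(6*L) (A(s, L) = s/((6*L)) - 4*(-1/7) = s*(1/(6*L)) + 4/7 = s/(6*L) + 4/7 = 4/7 + s/(6*L))
242 - 1438*A(-8, 25) = 242 - 1438*(4/7 + (1/6)*(-8)/25) = 242 - 1438*(4/7 + (1/6)*(-8)*(1/25)) = 242 - 1438*(4/7 - 4/75) = 242 - 1438*272/525 = 242 - 391136/525 = -264086/525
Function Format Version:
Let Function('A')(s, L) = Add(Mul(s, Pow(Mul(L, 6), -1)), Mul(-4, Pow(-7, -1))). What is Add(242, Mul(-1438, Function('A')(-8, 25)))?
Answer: Rational(-264086, 525) ≈ -503.02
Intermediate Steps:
Function('A')(s, L) = Add(Rational(4, 7), Mul(Rational(1, 6), s, Pow(L, -1))) (Function('A')(s, L) = Add(Mul(s, Pow(Mul(6, L), -1)), Mul(-4, Rational(-1, 7))) = Add(Mul(s, Mul(Rational(1, 6), Pow(L, -1))), Rational(4, 7)) = Add(Mul(Rational(1, 6), s, Pow(L, -1)), Rational(4, 7)) = Add(Rational(4, 7), Mul(Rational(1, 6), s, Pow(L, -1))))
Add(242, Mul(-1438, Function('A')(-8, 25))) = Add(242, Mul(-1438, Add(Rational(4, 7), Mul(Rational(1, 6), -8, Pow(25, -1))))) = Add(242, Mul(-1438, Add(Rational(4, 7), Mul(Rational(1, 6), -8, Rational(1, 25))))) = Add(242, Mul(-1438, Add(Rational(4, 7), Rational(-4, 75)))) = Add(242, Mul(-1438, Rational(272, 525))) = Add(242, Rational(-391136, 525)) = Rational(-264086, 525)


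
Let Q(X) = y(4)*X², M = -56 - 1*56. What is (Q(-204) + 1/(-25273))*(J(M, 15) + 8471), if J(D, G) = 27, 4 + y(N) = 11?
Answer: 62565064831150/25273 ≈ 2.4756e+9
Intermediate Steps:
M = -112 (M = -56 - 56 = -112)
y(N) = 7 (y(N) = -4 + 11 = 7)
Q(X) = 7*X²
(Q(-204) + 1/(-25273))*(J(M, 15) + 8471) = (7*(-204)² + 1/(-25273))*(27 + 8471) = (7*41616 - 1/25273)*8498 = (291312 - 1/25273)*8498 = (7362328175/25273)*8498 = 62565064831150/25273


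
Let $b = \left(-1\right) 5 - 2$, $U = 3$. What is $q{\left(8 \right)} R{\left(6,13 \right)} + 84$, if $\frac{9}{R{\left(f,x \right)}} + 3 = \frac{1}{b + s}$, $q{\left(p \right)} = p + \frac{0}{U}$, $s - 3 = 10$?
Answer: $\frac{996}{17} \approx 58.588$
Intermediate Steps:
$s = 13$ ($s = 3 + 10 = 13$)
$b = -7$ ($b = -5 - 2 = -7$)
$q{\left(p \right)} = p$ ($q{\left(p \right)} = p + \frac{0}{3} = p + 0 \cdot \frac{1}{3} = p + 0 = p$)
$R{\left(f,x \right)} = - \frac{54}{17}$ ($R{\left(f,x \right)} = \frac{9}{-3 + \frac{1}{-7 + 13}} = \frac{9}{-3 + \frac{1}{6}} = \frac{9}{- \frac{17}{6}} = 9 \left(- \frac{6}{17}\right) = - \frac{54}{17}$)
$q{\left(8 \right)} R{\left(6,13 \right)} + 84 = 8 \left(- \frac{54}{17}\right) + 84 = - \frac{432}{17} + 84 = \frac{996}{17}$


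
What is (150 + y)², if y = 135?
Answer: 81225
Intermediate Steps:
(150 + y)² = (150 + 135)² = 285² = 81225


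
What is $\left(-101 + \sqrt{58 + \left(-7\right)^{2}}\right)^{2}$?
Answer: $\left(101 - \sqrt{107}\right)^{2} \approx 8218.5$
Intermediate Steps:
$\left(-101 + \sqrt{58 + \left(-7\right)^{2}}\right)^{2} = \left(-101 + \sqrt{58 + 49}\right)^{2} = \left(-101 + \sqrt{107}\right)^{2}$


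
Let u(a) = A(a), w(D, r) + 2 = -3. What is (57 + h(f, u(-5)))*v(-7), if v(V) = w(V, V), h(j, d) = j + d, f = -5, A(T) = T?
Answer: -235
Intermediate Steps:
w(D, r) = -5 (w(D, r) = -2 - 3 = -5)
u(a) = a
h(j, d) = d + j
v(V) = -5
(57 + h(f, u(-5)))*v(-7) = (57 + (-5 - 5))*(-5) = (57 - 10)*(-5) = 47*(-5) = -235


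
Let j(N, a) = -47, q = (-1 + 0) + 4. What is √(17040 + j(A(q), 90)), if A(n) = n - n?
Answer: √16993 ≈ 130.36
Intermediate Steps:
q = 3 (q = -1 + 4 = 3)
A(n) = 0
√(17040 + j(A(q), 90)) = √(17040 - 47) = √16993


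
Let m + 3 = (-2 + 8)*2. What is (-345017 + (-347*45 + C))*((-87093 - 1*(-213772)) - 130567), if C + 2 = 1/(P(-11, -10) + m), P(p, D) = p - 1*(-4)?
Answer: 1402143048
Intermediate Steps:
P(p, D) = 4 + p (P(p, D) = p + 4 = 4 + p)
m = 9 (m = -3 + (-2 + 8)*2 = -3 + 6*2 = -3 + 12 = 9)
C = -3/2 (C = -2 + 1/((4 - 11) + 9) = -2 + 1/(-7 + 9) = -2 + 1/2 = -2 + ½ = -3/2 ≈ -1.5000)
(-345017 + (-347*45 + C))*((-87093 - 1*(-213772)) - 130567) = (-345017 + (-347*45 - 3/2))*((-87093 - 1*(-213772)) - 130567) = (-345017 + (-15615 - 3/2))*((-87093 + 213772) - 130567) = (-345017 - 31233/2)*(126679 - 130567) = -721267/2*(-3888) = 1402143048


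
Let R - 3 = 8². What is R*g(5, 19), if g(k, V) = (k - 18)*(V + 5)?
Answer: -20904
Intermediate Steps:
R = 67 (R = 3 + 8² = 3 + 64 = 67)
g(k, V) = (-18 + k)*(5 + V)
R*g(5, 19) = 67*(-90 - 18*19 + 5*5 + 19*5) = 67*(-90 - 342 + 25 + 95) = 67*(-312) = -20904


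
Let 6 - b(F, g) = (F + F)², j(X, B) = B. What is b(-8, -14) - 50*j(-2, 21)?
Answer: -1300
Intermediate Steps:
b(F, g) = 6 - 4*F² (b(F, g) = 6 - (F + F)² = 6 - (2*F)² = 6 - 4*F²)
b(-8, -14) - 50*j(-2, 21) = (6 - 4*(-8)²) - 50*21 = (6 - 4*64) - 1050 = (6 - 256) - 1050 = -250 - 1050 = -1300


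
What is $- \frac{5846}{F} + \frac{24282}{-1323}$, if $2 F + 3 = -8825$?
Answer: $- \frac{5524805}{324429} \approx -17.029$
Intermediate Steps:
$F = -4414$ ($F = - \frac{3}{2} + \frac{1}{2} \left(-8825\right) = - \frac{3}{2} - \frac{8825}{2} = -4414$)
$- \frac{5846}{F} + \frac{24282}{-1323} = - \frac{5846}{-4414} + \frac{24282}{-1323} = \left(-5846\right) \left(- \frac{1}{4414}\right) + 24282 \left(- \frac{1}{1323}\right) = \frac{2923}{2207} - \frac{2698}{147} = - \frac{5524805}{324429}$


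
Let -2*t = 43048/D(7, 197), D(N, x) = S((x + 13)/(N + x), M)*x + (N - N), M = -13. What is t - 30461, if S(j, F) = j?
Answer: -210760411/6895 ≈ -30567.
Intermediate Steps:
D(N, x) = x*(13 + x)/(N + x) (D(N, x) = ((x + 13)/(N + x))*x + (N - N) = ((13 + x)/(N + x))*x + 0 = x*(13 + x)/(N + x) + 0 = x*(13 + x)/(N + x))
t = -731816/6895 (t = -21524/(197*(13 + 197)/(7 + 197)) = -21524/(197*210/204) = -21524/(197*(1/204)*210) = -21524/6895/34 = -21524*34/6895 = -½*1463632/6895 = -731816/6895 ≈ -106.14)
t - 30461 = -731816/6895 - 30461 = -210760411/6895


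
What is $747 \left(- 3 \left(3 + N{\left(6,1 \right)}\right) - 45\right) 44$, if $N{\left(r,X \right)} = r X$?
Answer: $-2366496$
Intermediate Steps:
$N{\left(r,X \right)} = X r$
$747 \left(- 3 \left(3 + N{\left(6,1 \right)}\right) - 45\right) 44 = 747 \left(- 3 \left(3 + 1 \cdot 6\right) - 45\right) 44 = 747 \left(- 3 \left(3 + 6\right) - 45\right) 44 = 747 \left(\left(-3\right) 9 - 45\right) 44 = 747 \left(-27 - 45\right) 44 = 747 \left(\left(-72\right) 44\right) = 747 \left(-3168\right) = -2366496$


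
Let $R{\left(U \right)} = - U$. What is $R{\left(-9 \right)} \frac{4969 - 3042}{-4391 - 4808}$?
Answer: $- \frac{17343}{9199} \approx -1.8853$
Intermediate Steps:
$R{\left(-9 \right)} \frac{4969 - 3042}{-4391 - 4808} = \left(-1\right) \left(-9\right) \frac{4969 - 3042}{-4391 - 4808} = 9 \frac{1927}{-9199} = 9 \cdot 1927 \left(- \frac{1}{9199}\right) = 9 \left(- \frac{1927}{9199}\right) = - \frac{17343}{9199}$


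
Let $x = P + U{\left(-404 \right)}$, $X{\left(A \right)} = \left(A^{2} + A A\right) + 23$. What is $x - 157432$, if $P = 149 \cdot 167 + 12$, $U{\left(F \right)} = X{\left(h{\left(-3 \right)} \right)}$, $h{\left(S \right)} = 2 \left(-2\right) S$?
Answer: $-132226$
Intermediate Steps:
$h{\left(S \right)} = - 4 S$
$X{\left(A \right)} = 23 + 2 A^{2}$ ($X{\left(A \right)} = \left(A^{2} + A^{2}\right) + 23 = 2 A^{2} + 23 = 23 + 2 A^{2}$)
$U{\left(F \right)} = 311$ ($U{\left(F \right)} = 23 + 2 \left(\left(-4\right) \left(-3\right)\right)^{2} = 23 + 2 \cdot 12^{2} = 23 + 2 \cdot 144 = 23 + 288 = 311$)
$P = 24895$ ($P = 24883 + 12 = 24895$)
$x = 25206$ ($x = 24895 + 311 = 25206$)
$x - 157432 = 25206 - 157432 = -132226$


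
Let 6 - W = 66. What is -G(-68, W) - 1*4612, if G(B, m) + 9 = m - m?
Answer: -4603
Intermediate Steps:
W = -60 (W = 6 - 1*66 = 6 - 66 = -60)
G(B, m) = -9 (G(B, m) = -9 + (m - m) = -9 + 0 = -9)
-G(-68, W) - 1*4612 = -1*(-9) - 1*4612 = 9 - 4612 = -4603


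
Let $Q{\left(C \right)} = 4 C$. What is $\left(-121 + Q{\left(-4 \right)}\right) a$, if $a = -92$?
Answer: $12604$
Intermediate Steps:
$\left(-121 + Q{\left(-4 \right)}\right) a = \left(-121 + 4 \left(-4\right)\right) \left(-92\right) = \left(-121 - 16\right) \left(-92\right) = \left(-137\right) \left(-92\right) = 12604$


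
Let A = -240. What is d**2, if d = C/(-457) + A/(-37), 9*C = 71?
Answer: 969226467049/23159056761 ≈ 41.851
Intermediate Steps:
C = 71/9 (C = (1/9)*71 = 71/9 ≈ 7.8889)
d = 984493/152181 (d = (71/9)/(-457) - 240/(-37) = (71/9)*(-1/457) - 240*(-1/37) = -71/4113 + 240/37 = 984493/152181 ≈ 6.4692)
d**2 = (984493/152181)**2 = 969226467049/23159056761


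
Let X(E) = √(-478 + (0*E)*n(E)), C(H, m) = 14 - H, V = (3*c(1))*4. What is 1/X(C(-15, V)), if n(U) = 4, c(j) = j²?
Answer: -I*√478/478 ≈ -0.045739*I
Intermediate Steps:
V = 12 (V = (3*1²)*4 = (3*1)*4 = 3*4 = 12)
X(E) = I*√478 (X(E) = √(-478 + (0*E)*4) = √(-478 + 0*4) = √(-478 + 0) = √(-478) = I*√478)
1/X(C(-15, V)) = 1/(I*√478) = -I*√478/478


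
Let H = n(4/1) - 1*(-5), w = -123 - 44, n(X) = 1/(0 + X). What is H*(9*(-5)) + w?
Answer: -1613/4 ≈ -403.25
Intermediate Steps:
n(X) = 1/X
w = -167
H = 21/4 (H = 1/(4/1) - 1*(-5) = 1/(4*1) + 5 = 1/4 + 5 = ¼ + 5 = 21/4 ≈ 5.2500)
H*(9*(-5)) + w = 21*(9*(-5))/4 - 167 = (21/4)*(-45) - 167 = -945/4 - 167 = -1613/4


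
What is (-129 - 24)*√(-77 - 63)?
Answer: -306*I*√35 ≈ -1810.3*I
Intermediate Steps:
(-129 - 24)*√(-77 - 63) = -306*I*√35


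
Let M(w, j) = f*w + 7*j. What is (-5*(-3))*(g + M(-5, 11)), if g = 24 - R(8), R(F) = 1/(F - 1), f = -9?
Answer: 15315/7 ≈ 2187.9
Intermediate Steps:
R(F) = 1/(-1 + F)
g = 167/7 (g = 24 - 1/(-1 + 8) = 24 - 1/7 = 24 - 1*⅐ = 24 - ⅐ = 167/7 ≈ 23.857)
M(w, j) = -9*w + 7*j
(-5*(-3))*(g + M(-5, 11)) = (-5*(-3))*(167/7 + (-9*(-5) + 7*11)) = 15*(167/7 + (45 + 77)) = 15*(167/7 + 122) = 15*(1021/7) = 15315/7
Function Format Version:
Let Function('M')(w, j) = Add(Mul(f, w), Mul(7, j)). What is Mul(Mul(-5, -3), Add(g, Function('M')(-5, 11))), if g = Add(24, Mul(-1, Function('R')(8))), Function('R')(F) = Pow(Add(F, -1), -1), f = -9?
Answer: Rational(15315, 7) ≈ 2187.9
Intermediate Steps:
Function('R')(F) = Pow(Add(-1, F), -1)
g = Rational(167, 7) (g = Add(24, Mul(-1, Pow(Add(-1, 8), -1))) = Add(24, Mul(-1, Pow(7, -1))) = Add(24, Mul(-1, Rational(1, 7))) = Add(24, Rational(-1, 7)) = Rational(167, 7) ≈ 23.857)
Function('M')(w, j) = Add(Mul(-9, w), Mul(7, j))
Mul(Mul(-5, -3), Add(g, Function('M')(-5, 11))) = Mul(Mul(-5, -3), Add(Rational(167, 7), Add(Mul(-9, -5), Mul(7, 11)))) = Mul(15, Add(Rational(167, 7), Add(45, 77))) = Mul(15, Add(Rational(167, 7), 122)) = Mul(15, Rational(1021, 7)) = Rational(15315, 7)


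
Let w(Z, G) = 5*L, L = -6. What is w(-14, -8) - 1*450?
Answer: -480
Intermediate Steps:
w(Z, G) = -30 (w(Z, G) = 5*(-6) = -30)
w(-14, -8) - 1*450 = -30 - 1*450 = -30 - 450 = -480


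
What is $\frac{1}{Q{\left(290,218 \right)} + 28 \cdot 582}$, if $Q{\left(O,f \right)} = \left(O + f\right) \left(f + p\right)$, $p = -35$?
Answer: $\frac{1}{109260} \approx 9.1525 \cdot 10^{-6}$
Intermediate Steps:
$Q{\left(O,f \right)} = \left(-35 + f\right) \left(O + f\right)$ ($Q{\left(O,f \right)} = \left(O + f\right) \left(f - 35\right) = \left(O + f\right) \left(-35 + f\right) = \left(-35 + f\right) \left(O + f\right)$)
$\frac{1}{Q{\left(290,218 \right)} + 28 \cdot 582} = \frac{1}{\left(218^{2} - 10150 - 7630 + 290 \cdot 218\right) + 28 \cdot 582} = \frac{1}{\left(47524 - 10150 - 7630 + 63220\right) + 16296} = \frac{1}{92964 + 16296} = \frac{1}{109260}$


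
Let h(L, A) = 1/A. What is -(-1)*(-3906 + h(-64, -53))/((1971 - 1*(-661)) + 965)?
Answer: -207019/190641 ≈ -1.0859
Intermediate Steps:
-(-1)*(-3906 + h(-64, -53))/((1971 - 1*(-661)) + 965) = -(-1)*(-3906 + 1/(-53))/((1971 - 1*(-661)) + 965) = -(-1)*(-3906 - 1/53)/((1971 + 661) + 965) = -(-1)*(-207019/(53*(2632 + 965))) = -(-1)*(-207019/53/3597) = -(-1)*(-207019/53*1/3597) = -(-1)*(-207019)/190641 = -1*207019/190641 = -207019/190641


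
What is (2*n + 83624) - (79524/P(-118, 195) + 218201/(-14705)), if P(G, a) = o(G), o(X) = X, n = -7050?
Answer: 60916248849/867595 ≈ 70213.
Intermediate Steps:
P(G, a) = G
(2*n + 83624) - (79524/P(-118, 195) + 218201/(-14705)) = (2*(-7050) + 83624) - (79524/(-118) + 218201/(-14705)) = (-14100 + 83624) - (79524*(-1/118) + 218201*(-1/14705)) = 69524 - (-39762/59 - 218201/14705) = 69524 - 1*(-597574069/867595) = 69524 + 597574069/867595 = 60916248849/867595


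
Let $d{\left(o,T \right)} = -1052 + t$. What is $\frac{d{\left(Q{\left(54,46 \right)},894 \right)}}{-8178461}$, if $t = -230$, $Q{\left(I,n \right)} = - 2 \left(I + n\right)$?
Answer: $\frac{1282}{8178461} \approx 0.00015675$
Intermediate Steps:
$Q{\left(I,n \right)} = - 2 I - 2 n$
$d{\left(o,T \right)} = -1282$ ($d{\left(o,T \right)} = -1052 - 230 = -1282$)
$\frac{d{\left(Q{\left(54,46 \right)},894 \right)}}{-8178461} = - \frac{1282}{-8178461} = \left(-1282\right) \left(- \frac{1}{8178461}\right) = \frac{1282}{8178461}$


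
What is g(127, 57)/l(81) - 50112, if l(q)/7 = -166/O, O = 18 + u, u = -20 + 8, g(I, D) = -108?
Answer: -29114748/581 ≈ -50111.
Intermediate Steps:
u = -12
O = 6 (O = 18 - 12 = 6)
l(q) = -581/3 (l(q) = 7*(-166/6) = 7*(-166*⅙) = 7*(-83/3) = -581/3)
g(127, 57)/l(81) - 50112 = -108/(-581/3) - 50112 = -108*(-3/581) - 50112 = 324/581 - 50112 = -29114748/581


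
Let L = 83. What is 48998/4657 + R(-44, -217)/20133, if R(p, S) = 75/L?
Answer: 27292639399/2594009541 ≈ 10.521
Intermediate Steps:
R(p, S) = 75/83
48998/4657 + R(-44, -217)/20133 = 48998/4657 + (75/83)/20133 = 48998*(1/4657) + (75/83)*(1/20133) = 48998/4657 + 25/557013 = 27292639399/2594009541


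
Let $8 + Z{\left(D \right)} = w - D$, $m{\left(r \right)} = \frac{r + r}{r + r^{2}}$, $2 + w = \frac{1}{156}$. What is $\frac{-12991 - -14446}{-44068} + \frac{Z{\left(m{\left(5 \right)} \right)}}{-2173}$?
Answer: $- \frac{17593083}{622438466} \approx -0.028265$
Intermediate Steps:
$w = - \frac{311}{156}$ ($w = -2 + \frac{1}{156} = - \frac{311}{156} \approx -1.9936$)
$m{\left(r \right)} = \frac{2 r}{r + r^{2}}$
$Z{\left(D \right)} = - \frac{1559}{156} - D$ ($Z{\left(D \right)} = -8 - \left(\frac{311}{156} + D\right) = - \frac{1559}{156} - D$)
$\frac{-12991 - -14446}{-44068} + \frac{Z{\left(m{\left(5 \right)} \right)}}{-2173} = \frac{-12991 - -14446}{-44068} + \frac{- \frac{1559}{156} - \frac{2}{1 + 5}}{-2173} = \left(-12991 + 14446\right) \left(- \frac{1}{44068}\right) + \left(- \frac{1559}{156} - \frac{2}{6}\right) \left(- \frac{1}{2173}\right) = 1455 \left(- \frac{1}{44068}\right) + \left(- \frac{1559}{156} - 2 \cdot \frac{1}{6}\right) \left(- \frac{1}{2173}\right) = - \frac{1455}{44068} + \left(- \frac{1559}{156} - \frac{1}{3}\right) \left(- \frac{1}{2173}\right) = - \frac{1455}{44068} - - \frac{537}{112996} = - \frac{1455}{44068} + \frac{537}{112996} = - \frac{17593083}{622438466}$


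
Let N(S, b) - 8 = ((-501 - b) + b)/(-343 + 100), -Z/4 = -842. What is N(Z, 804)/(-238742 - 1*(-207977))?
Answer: -163/498393 ≈ -0.00032705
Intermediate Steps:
Z = 3368 (Z = -4*(-842) = 3368)
N(S, b) = 815/81 (N(S, b) = 8 + ((-501 - b) + b)/(-343 + 100) = 8 - 501/(-243) = 8 - 501*(-1/243) = 8 + 167/81 = 815/81)
N(Z, 804)/(-238742 - 1*(-207977)) = 815/(81*(-238742 - 1*(-207977))) = 815/(81*(-238742 + 207977)) = (815/81)/(-30765) = (815/81)*(-1/30765) = -163/498393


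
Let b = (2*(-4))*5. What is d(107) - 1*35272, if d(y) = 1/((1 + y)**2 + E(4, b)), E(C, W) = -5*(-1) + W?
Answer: -410178087/11629 ≈ -35272.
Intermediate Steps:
b = -40 (b = -8*5 = -40)
E(C, W) = 5 + W
d(y) = 1/(-35 + (1 + y)**2) (d(y) = 1/((1 + y)**2 + (5 - 40)) = 1/((1 + y)**2 - 35) = 1/(-35 + (1 + y)**2))
d(107) - 1*35272 = 1/(-35 + (1 + 107)**2) - 1*35272 = 1/(-35 + 108**2) - 35272 = 1/(-35 + 11664) - 35272 = 1/11629 - 35272 = -410178087/11629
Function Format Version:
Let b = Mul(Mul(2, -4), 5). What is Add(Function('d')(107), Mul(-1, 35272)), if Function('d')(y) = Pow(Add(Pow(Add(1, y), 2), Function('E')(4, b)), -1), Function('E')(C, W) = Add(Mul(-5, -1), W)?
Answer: Rational(-410178087, 11629) ≈ -35272.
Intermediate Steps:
b = -40 (b = Mul(-8, 5) = -40)
Function('E')(C, W) = Add(5, W)
Function('d')(y) = Pow(Add(-35, Pow(Add(1, y), 2)), -1) (Function('d')(y) = Pow(Add(Pow(Add(1, y), 2), Add(5, -40)), -1) = Pow(Add(Pow(Add(1, y), 2), -35), -1) = Pow(Add(-35, Pow(Add(1, y), 2)), -1))
Add(Function('d')(107), Mul(-1, 35272)) = Add(Pow(Add(-35, Pow(Add(1, 107), 2)), -1), Mul(-1, 35272)) = Add(Pow(Add(-35, Pow(108, 2)), -1), -35272) = Add(Pow(Add(-35, 11664), -1), -35272) = Add(Pow(11629, -1), -35272) = Add(Rational(1, 11629), -35272) = Rational(-410178087, 11629)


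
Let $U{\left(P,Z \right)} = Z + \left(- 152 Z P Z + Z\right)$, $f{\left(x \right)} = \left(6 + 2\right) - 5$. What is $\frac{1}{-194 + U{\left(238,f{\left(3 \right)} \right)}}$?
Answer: $- \frac{1}{325772} \approx -3.0696 \cdot 10^{-6}$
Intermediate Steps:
$f{\left(x \right)} = 3$ ($f{\left(x \right)} = 8 - 5 = 3$)
$U{\left(P,Z \right)} = 2 Z - 152 P Z^{2}$ ($U{\left(P,Z \right)} = Z + \left(- 152 P Z Z + Z\right) = Z - \left(- Z + 152 P Z^{2}\right) = 2 Z - 152 P Z^{2}$)
$\frac{1}{-194 + U{\left(238,f{\left(3 \right)} \right)}} = \frac{1}{-194 + 2 \cdot 3 \left(1 - 18088 \cdot 3\right)} = \frac{1}{-194 + 2 \cdot 3 \left(1 - 54264\right)} = \frac{1}{-194 + 2 \cdot 3 \left(-54263\right)} = \frac{1}{-194 - 325578} = \frac{1}{-325772} = - \frac{1}{325772}$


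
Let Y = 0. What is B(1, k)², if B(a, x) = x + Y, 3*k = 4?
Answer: 16/9 ≈ 1.7778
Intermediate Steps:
k = 4/3 (k = (⅓)*4 = 4/3 ≈ 1.3333)
B(a, x) = x (B(a, x) = x + 0 = x)
B(1, k)² = (4/3)² = 16/9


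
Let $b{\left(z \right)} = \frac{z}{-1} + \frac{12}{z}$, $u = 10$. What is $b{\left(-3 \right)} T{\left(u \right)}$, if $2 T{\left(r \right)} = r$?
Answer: $-5$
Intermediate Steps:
$T{\left(r \right)} = \frac{r}{2}$
$b{\left(z \right)} = - z + \frac{12}{z}$ ($b{\left(z \right)} = z \left(-1\right) + \frac{12}{z} = - z + \frac{12}{z}$)
$b{\left(-3 \right)} T{\left(u \right)} = \left(\left(-1\right) \left(-3\right) + \frac{12}{-3}\right) \frac{1}{2} \cdot 10 = \left(3 + 12 \left(- \frac{1}{3}\right)\right) 5 = \left(3 - 4\right) 5 = \left(-1\right) 5 = -5$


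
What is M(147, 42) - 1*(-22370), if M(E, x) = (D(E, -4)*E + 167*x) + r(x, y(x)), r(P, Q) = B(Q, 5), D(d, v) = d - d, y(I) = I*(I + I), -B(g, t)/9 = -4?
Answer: 29420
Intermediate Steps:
B(g, t) = 36 (B(g, t) = -9*(-4) = 36)
y(I) = 2*I² (y(I) = I*(2*I) = 2*I²)
D(d, v) = 0
r(P, Q) = 36
M(E, x) = 36 + 167*x (M(E, x) = (0*E + 167*x) + 36 = (0 + 167*x) + 36 = 167*x + 36 = 36 + 167*x)
M(147, 42) - 1*(-22370) = (36 + 167*42) - 1*(-22370) = (36 + 7014) + 22370 = 7050 + 22370 = 29420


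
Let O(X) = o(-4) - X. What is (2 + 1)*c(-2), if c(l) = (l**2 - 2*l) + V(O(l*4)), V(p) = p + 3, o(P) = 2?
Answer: 63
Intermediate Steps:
O(X) = 2 - X
V(p) = 3 + p
c(l) = 5 + l**2 - 6*l (c(l) = (l**2 - 2*l) + (3 + (2 - l*4)) = (l**2 - 2*l) + (3 + (2 - 4*l)) = (l**2 - 2*l) + (5 - 4*l) = 5 + l**2 - 6*l)
(2 + 1)*c(-2) = (2 + 1)*(5 + (-2)**2 - 6*(-2)) = 3*(5 + 4 + 12) = 3*21 = 63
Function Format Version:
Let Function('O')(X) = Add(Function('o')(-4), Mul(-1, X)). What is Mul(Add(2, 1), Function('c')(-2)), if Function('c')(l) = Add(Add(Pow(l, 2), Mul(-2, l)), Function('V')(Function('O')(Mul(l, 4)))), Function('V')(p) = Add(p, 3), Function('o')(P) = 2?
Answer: 63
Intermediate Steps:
Function('O')(X) = Add(2, Mul(-1, X))
Function('V')(p) = Add(3, p)
Function('c')(l) = Add(5, Pow(l, 2), Mul(-6, l)) (Function('c')(l) = Add(Add(Pow(l, 2), Mul(-2, l)), Add(3, Add(2, Mul(-1, Mul(l, 4))))) = Add(Add(Pow(l, 2), Mul(-2, l)), Add(3, Add(2, Mul(-1, Mul(4, l))))) = Add(Add(Pow(l, 2), Mul(-2, l)), Add(3, Add(2, Mul(-4, l)))) = Add(Add(Pow(l, 2), Mul(-2, l)), Add(5, Mul(-4, l))) = Add(5, Pow(l, 2), Mul(-6, l)))
Mul(Add(2, 1), Function('c')(-2)) = Mul(Add(2, 1), Add(5, Pow(-2, 2), Mul(-6, -2))) = Mul(3, Add(5, 4, 12)) = Mul(3, 21) = 63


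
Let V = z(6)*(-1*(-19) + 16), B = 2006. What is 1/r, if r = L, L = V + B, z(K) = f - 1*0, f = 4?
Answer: 1/2146 ≈ 0.00046598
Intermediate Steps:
z(K) = 4 (z(K) = 4 - 1*0 = 4 + 0 = 4)
V = 140 (V = 4*(-1*(-19) + 16) = 4*(19 + 16) = 4*35 = 140)
L = 2146 (L = 140 + 2006 = 2146)
r = 2146
1/r = 1/2146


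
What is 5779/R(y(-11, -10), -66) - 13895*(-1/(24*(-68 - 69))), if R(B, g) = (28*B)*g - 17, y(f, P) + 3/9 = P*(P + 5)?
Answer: -1294576247/301841688 ≈ -4.2889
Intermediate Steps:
y(f, P) = -⅓ + P*(5 + P) (y(f, P) = -⅓ + P*(P + 5) = -⅓ + P*(5 + P))
R(B, g) = -17 + 28*B*g (R(B, g) = 28*B*g - 17 = -17 + 28*B*g)
5779/R(y(-11, -10), -66) - 13895*(-1/(24*(-68 - 69))) = 5779/(-17 + 28*(-⅓ + (-10)² + 5*(-10))*(-66)) - 13895*(-1/(24*(-68 - 69))) = 5779/(-17 + 28*(-⅓ + 100 - 50)*(-66)) - 13895/((-137*(-24))) = 5779/(-17 + 28*(149/3)*(-66)) - 13895/3288 = 5779/(-17 - 91784) - 13895*1/3288 = 5779/(-91801) - 13895/3288 = 5779*(-1/91801) - 13895/3288 = -5779/91801 - 13895/3288 = -1294576247/301841688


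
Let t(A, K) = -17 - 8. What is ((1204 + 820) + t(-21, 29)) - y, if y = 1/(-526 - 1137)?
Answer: 3324338/1663 ≈ 1999.0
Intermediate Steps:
t(A, K) = -25
y = -1/1663 (y = 1/(-1663) = -1/1663 ≈ -0.00060132)
((1204 + 820) + t(-21, 29)) - y = ((1204 + 820) - 25) - 1*(-1/1663) = (2024 - 25) + 1/1663 = 1999 + 1/1663 = 3324338/1663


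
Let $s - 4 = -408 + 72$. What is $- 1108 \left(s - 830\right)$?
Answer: $1287496$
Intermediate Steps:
$s = -332$ ($s = 4 + \left(-408 + 72\right) = 4 - 336 = -332$)
$- 1108 \left(s - 830\right) = - 1108 \left(-332 - 830\right) = \left(-1108\right) \left(-1162\right) = 1287496$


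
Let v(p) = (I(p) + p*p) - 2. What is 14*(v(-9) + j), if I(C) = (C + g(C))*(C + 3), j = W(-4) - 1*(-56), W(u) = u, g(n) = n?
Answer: 3346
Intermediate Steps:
j = 52 (j = -4 - 1*(-56) = -4 + 56 = 52)
I(C) = 2*C*(3 + C) (I(C) = (C + C)*(C + 3) = (2*C)*(3 + C) = 2*C*(3 + C))
v(p) = -2 + p² + 2*p*(3 + p) (v(p) = (2*p*(3 + p) + p*p) - 2 = (2*p*(3 + p) + p²) - 2 = (p² + 2*p*(3 + p)) - 2 = -2 + p² + 2*p*(3 + p))
14*(v(-9) + j) = 14*((-2 + 3*(-9)² + 6*(-9)) + 52) = 14*((-2 + 3*81 - 54) + 52) = 14*((-2 + 243 - 54) + 52) = 14*(187 + 52) = 14*239 = 3346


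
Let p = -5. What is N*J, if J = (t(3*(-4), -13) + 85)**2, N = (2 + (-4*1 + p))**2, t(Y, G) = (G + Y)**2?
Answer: 24700900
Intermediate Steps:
N = 49 (N = (2 + (-4*1 - 5))**2 = (2 + (-4 - 5))**2 = (2 - 9)**2 = (-7)**2 = 49)
J = 504100 (J = ((-13 + 3*(-4))**2 + 85)**2 = ((-13 - 12)**2 + 85)**2 = ((-25)**2 + 85)**2 = (625 + 85)**2 = 710**2 = 504100)
N*J = 49*504100 = 24700900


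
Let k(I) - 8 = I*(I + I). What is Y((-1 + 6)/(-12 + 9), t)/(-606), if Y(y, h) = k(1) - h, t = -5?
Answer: -5/202 ≈ -0.024752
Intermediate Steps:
k(I) = 8 + 2*I**2 (k(I) = 8 + I*(I + I) = 8 + I*(2*I) = 8 + 2*I**2)
Y(y, h) = 10 - h (Y(y, h) = (8 + 2*1**2) - h = (8 + 2*1) - h = (8 + 2) - h = 10 - h)
Y((-1 + 6)/(-12 + 9), t)/(-606) = (10 - 1*(-5))/(-606) = (10 + 5)*(-1/606) = 15*(-1/606) = -5/202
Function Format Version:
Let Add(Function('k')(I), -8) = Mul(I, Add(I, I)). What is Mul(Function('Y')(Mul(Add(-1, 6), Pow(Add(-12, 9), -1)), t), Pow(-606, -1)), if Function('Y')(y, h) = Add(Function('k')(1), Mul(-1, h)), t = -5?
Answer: Rational(-5, 202) ≈ -0.024752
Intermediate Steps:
Function('k')(I) = Add(8, Mul(2, Pow(I, 2))) (Function('k')(I) = Add(8, Mul(I, Add(I, I))) = Add(8, Mul(I, Mul(2, I))) = Add(8, Mul(2, Pow(I, 2))))
Function('Y')(y, h) = Add(10, Mul(-1, h)) (Function('Y')(y, h) = Add(Add(8, Mul(2, Pow(1, 2))), Mul(-1, h)) = Add(Add(8, Mul(2, 1)), Mul(-1, h)) = Add(Add(8, 2), Mul(-1, h)) = Add(10, Mul(-1, h)))
Mul(Function('Y')(Mul(Add(-1, 6), Pow(Add(-12, 9), -1)), t), Pow(-606, -1)) = Mul(Add(10, Mul(-1, -5)), Pow(-606, -1)) = Mul(Add(10, 5), Rational(-1, 606)) = Mul(15, Rational(-1, 606)) = Rational(-5, 202)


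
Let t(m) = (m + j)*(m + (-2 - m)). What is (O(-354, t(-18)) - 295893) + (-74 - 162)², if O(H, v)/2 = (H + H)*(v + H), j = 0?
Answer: 210091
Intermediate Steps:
t(m) = -2*m (t(m) = (m + 0)*(m + (-2 - m)) = m*(-2) = -2*m)
O(H, v) = 4*H*(H + v) (O(H, v) = 2*((H + H)*(v + H)) = 2*((2*H)*(H + v)) = 2*(2*H*(H + v)) = 4*H*(H + v))
(O(-354, t(-18)) - 295893) + (-74 - 162)² = (4*(-354)*(-354 - 2*(-18)) - 295893) + (-74 - 162)² = (4*(-354)*(-354 + 36) - 295893) + (-236)² = (4*(-354)*(-318) - 295893) + 55696 = (450288 - 295893) + 55696 = 154395 + 55696 = 210091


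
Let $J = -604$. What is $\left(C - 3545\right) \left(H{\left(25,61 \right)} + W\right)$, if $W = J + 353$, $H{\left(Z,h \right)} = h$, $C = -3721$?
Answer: $1380540$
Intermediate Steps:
$W = -251$ ($W = -604 + 353 = -251$)
$\left(C - 3545\right) \left(H{\left(25,61 \right)} + W\right) = \left(-3721 - 3545\right) \left(61 - 251\right) = \left(-7266\right) \left(-190\right) = 1380540$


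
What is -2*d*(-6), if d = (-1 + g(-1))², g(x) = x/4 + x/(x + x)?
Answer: 27/4 ≈ 6.7500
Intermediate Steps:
g(x) = ½ + x/4 (g(x) = x*(¼) + x/((2*x)) = x/4 + x*(1/(2*x)) = x/4 + ½ = ½ + x/4)
d = 9/16 (d = (-1 + (½ + (¼)*(-1)))² = (-1 + (½ - ¼))² = (-1 + ¼)² = (-¾)² = 9/16 ≈ 0.56250)
-2*d*(-6) = -2*9/16*(-6) = -9/8*(-6) = 27/4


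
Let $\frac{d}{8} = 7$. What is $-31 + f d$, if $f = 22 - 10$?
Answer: $641$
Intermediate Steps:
$f = 12$
$d = 56$ ($d = 8 \cdot 7 = 56$)
$-31 + f d = -31 + 12 \cdot 56 = -31 + 672 = 641$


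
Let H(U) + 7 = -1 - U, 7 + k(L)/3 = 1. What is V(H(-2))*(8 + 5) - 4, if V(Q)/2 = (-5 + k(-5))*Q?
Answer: 3584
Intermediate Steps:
k(L) = -18 (k(L) = -21 + 3*1 = -21 + 3 = -18)
H(U) = -8 - U (H(U) = -7 + (-1 - U) = -8 - U)
V(Q) = -46*Q (V(Q) = 2*((-5 - 18)*Q) = 2*(-23*Q) = -46*Q)
V(H(-2))*(8 + 5) - 4 = (-46*(-8 - 1*(-2)))*(8 + 5) - 4 = -46*(-8 + 2)*13 - 4 = -46*(-6)*13 - 4 = 276*13 - 4 = 3588 - 4 = 3584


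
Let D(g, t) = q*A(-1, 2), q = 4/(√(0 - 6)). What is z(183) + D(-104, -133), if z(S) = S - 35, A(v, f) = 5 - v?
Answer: 148 - 4*I*√6 ≈ 148.0 - 9.798*I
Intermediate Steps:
q = -2*I*√6/3 (q = 4/(√(-6)) = 4/((I*√6)) = 4*(-I*√6/6) = -2*I*√6/3 ≈ -1.633*I)
D(g, t) = -4*I*√6 (D(g, t) = (-2*I*√6/3)*(5 - 1*(-1)) = (-2*I*√6/3)*(5 + 1) = -2*I*√6/3*6 = -4*I*√6)
z(S) = -35 + S
z(183) + D(-104, -133) = (-35 + 183) - 4*I*√6 = 148 - 4*I*√6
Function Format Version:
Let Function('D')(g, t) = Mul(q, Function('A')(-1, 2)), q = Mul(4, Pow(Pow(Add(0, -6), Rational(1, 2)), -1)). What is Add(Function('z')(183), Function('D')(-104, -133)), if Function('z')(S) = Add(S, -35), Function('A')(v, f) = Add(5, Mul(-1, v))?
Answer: Add(148, Mul(-4, I, Pow(6, Rational(1, 2)))) ≈ Add(148.00, Mul(-9.7980, I))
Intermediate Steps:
q = Mul(Rational(-2, 3), I, Pow(6, Rational(1, 2))) (q = Mul(4, Pow(Pow(-6, Rational(1, 2)), -1)) = Mul(4, Pow(Mul(I, Pow(6, Rational(1, 2))), -1)) = Mul(4, Mul(Rational(-1, 6), I, Pow(6, Rational(1, 2)))) = Mul(Rational(-2, 3), I, Pow(6, Rational(1, 2))) ≈ Mul(-1.6330, I))
Function('D')(g, t) = Mul(-4, I, Pow(6, Rational(1, 2))) (Function('D')(g, t) = Mul(Mul(Rational(-2, 3), I, Pow(6, Rational(1, 2))), Add(5, Mul(-1, -1))) = Mul(Mul(Rational(-2, 3), I, Pow(6, Rational(1, 2))), Add(5, 1)) = Mul(Mul(Rational(-2, 3), I, Pow(6, Rational(1, 2))), 6) = Mul(-4, I, Pow(6, Rational(1, 2))))
Function('z')(S) = Add(-35, S)
Add(Function('z')(183), Function('D')(-104, -133)) = Add(Add(-35, 183), Mul(-4, I, Pow(6, Rational(1, 2)))) = Add(148, Mul(-4, I, Pow(6, Rational(1, 2))))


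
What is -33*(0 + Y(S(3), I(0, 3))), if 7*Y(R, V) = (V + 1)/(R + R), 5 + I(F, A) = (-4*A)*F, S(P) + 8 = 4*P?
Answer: 33/14 ≈ 2.3571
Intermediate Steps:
S(P) = -8 + 4*P
I(F, A) = -5 - 4*A*F (I(F, A) = -5 + (-4*A)*F = -5 - 4*A*F)
Y(R, V) = (1 + V)/(14*R) (Y(R, V) = ((V + 1)/(R + R))/7 = ((1 + V)/((2*R)))/7 = ((1 + V)*(1/(2*R)))/7 = ((1 + V)/(2*R))/7 = (1 + V)/(14*R))
-33*(0 + Y(S(3), I(0, 3))) = -33*(0 + (1 + (-5 - 4*3*0))/(14*(-8 + 4*3))) = -33*(0 + (1 + (-5 + 0))/(14*(-8 + 12))) = -33*(0 + (1/14)*(1 - 5)/4) = -33*(0 + (1/14)*(¼)*(-4)) = -33*(0 - 1/14) = -33*(-1/14) = 33/14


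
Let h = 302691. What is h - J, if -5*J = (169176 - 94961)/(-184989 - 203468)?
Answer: 117582422944/388457 ≈ 3.0269e+5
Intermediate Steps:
J = 14843/388457 (J = -(169176 - 94961)/(5*(-184989 - 203468)) = -14843/(-388457) = -14843*(-1)/388457 = -1/5*(-74215/388457) = 14843/388457 ≈ 0.038210)
h - J = 302691 - 1*14843/388457 = 302691 - 14843/388457 = 117582422944/388457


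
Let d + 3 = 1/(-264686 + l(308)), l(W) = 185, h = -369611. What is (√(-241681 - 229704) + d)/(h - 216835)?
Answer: 396752/77557776723 - I*√471385/586446 ≈ 5.1156e-6 - 0.0011707*I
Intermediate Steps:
d = -793504/264501 (d = -3 + 1/(-264686 + 185) = -3 + 1/(-264501) = -3 - 1/264501 = -793504/264501 ≈ -3.0000)
(√(-241681 - 229704) + d)/(h - 216835) = (√(-241681 - 229704) - 793504/264501)/(-369611 - 216835) = (√(-471385) - 793504/264501)/(-586446) = (I*√471385 - 793504/264501)*(-1/586446) = (-793504/264501 + I*√471385)*(-1/586446) = 396752/77557776723 - I*√471385/586446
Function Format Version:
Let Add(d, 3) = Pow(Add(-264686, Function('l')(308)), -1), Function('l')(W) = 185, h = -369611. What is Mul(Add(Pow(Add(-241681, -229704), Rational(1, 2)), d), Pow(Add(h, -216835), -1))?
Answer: Add(Rational(396752, 77557776723), Mul(Rational(-1, 586446), I, Pow(471385, Rational(1, 2)))) ≈ Add(5.1156e-6, Mul(-0.0011707, I))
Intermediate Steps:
d = Rational(-793504, 264501) (d = Add(-3, Pow(Add(-264686, 185), -1)) = Add(-3, Pow(-264501, -1)) = Add(-3, Rational(-1, 264501)) = Rational(-793504, 264501) ≈ -3.0000)
Mul(Add(Pow(Add(-241681, -229704), Rational(1, 2)), d), Pow(Add(h, -216835), -1)) = Mul(Add(Pow(Add(-241681, -229704), Rational(1, 2)), Rational(-793504, 264501)), Pow(Add(-369611, -216835), -1)) = Mul(Add(Pow(-471385, Rational(1, 2)), Rational(-793504, 264501)), Pow(-586446, -1)) = Mul(Add(Mul(I, Pow(471385, Rational(1, 2))), Rational(-793504, 264501)), Rational(-1, 586446)) = Mul(Add(Rational(-793504, 264501), Mul(I, Pow(471385, Rational(1, 2)))), Rational(-1, 586446)) = Add(Rational(396752, 77557776723), Mul(Rational(-1, 586446), I, Pow(471385, Rational(1, 2))))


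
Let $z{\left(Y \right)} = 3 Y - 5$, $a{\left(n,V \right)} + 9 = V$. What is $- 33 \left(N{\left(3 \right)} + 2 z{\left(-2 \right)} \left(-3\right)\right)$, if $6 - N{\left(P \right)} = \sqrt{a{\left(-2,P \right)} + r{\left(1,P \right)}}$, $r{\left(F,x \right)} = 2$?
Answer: $-2376 + 66 i \approx -2376.0 + 66.0 i$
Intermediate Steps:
$a{\left(n,V \right)} = -9 + V$
$z{\left(Y \right)} = -5 + 3 Y$ ($z{\left(Y \right)} = 3 Y - 5 = -5 + 3 Y$)
$N{\left(P \right)} = 6 - \sqrt{-7 + P}$ ($N{\left(P \right)} = 6 - \sqrt{\left(-9 + P\right) + 2} = 6 - \sqrt{-7 + P}$)
$- 33 \left(N{\left(3 \right)} + 2 z{\left(-2 \right)} \left(-3\right)\right) = - 33 \left(\left(6 - \sqrt{-7 + 3}\right) + 2 \left(-5 + 3 \left(-2\right)\right) \left(-3\right)\right) = - 33 \left(\left(6 - \sqrt{-4}\right) + 2 \left(-5 - 6\right) \left(-3\right)\right) = - 33 \left(\left(6 - 2 i\right) + 2 \left(-11\right) \left(-3\right)\right) = - 33 \left(\left(6 - 2 i\right) - -66\right) = - 33 \left(\left(6 - 2 i\right) + 66\right) = - 33 \left(72 - 2 i\right) = -2376 + 66 i$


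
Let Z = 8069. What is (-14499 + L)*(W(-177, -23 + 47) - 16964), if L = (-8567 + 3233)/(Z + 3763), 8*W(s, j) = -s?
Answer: 3875341005595/15776 ≈ 2.4565e+8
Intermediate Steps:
W(s, j) = -s/8 (W(s, j) = (-s)/8 = -s/8)
L = -889/1972 (L = (-8567 + 3233)/(8069 + 3763) = -5334/11832 = -5334*1/11832 = -889/1972 ≈ -0.45081)
(-14499 + L)*(W(-177, -23 + 47) - 16964) = (-14499 - 889/1972)*(-1/8*(-177) - 16964) = -28592917*(177/8 - 16964)/1972 = -28592917/1972*(-135535/8) = 3875341005595/15776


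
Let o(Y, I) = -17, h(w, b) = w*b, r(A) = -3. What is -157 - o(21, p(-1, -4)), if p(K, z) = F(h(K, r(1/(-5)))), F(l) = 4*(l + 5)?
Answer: -140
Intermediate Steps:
h(w, b) = b*w
F(l) = 20 + 4*l (F(l) = 4*(5 + l) = 20 + 4*l)
p(K, z) = 20 - 12*K (p(K, z) = 20 + 4*(-3*K) = 20 - 12*K)
-157 - o(21, p(-1, -4)) = -157 - 1*(-17) = -157 + 17 = -140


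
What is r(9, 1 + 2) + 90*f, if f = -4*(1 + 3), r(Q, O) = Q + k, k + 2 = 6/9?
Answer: -4297/3 ≈ -1432.3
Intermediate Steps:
k = -4/3 (k = -2 + 6/9 = -2 + 6*(⅑) = -2 + ⅔ = -4/3 ≈ -1.3333)
r(Q, O) = -4/3 + Q (r(Q, O) = Q - 4/3 = -4/3 + Q)
f = -16 (f = -4*4 = -16)
r(9, 1 + 2) + 90*f = (-4/3 + 9) + 90*(-16) = 23/3 - 1440 = -4297/3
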